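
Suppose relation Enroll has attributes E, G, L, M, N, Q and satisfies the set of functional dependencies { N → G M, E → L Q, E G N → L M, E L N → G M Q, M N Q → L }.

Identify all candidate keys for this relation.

{E, N}⁺: N→GM adds G, M; E→LQ adds L, Q → {E, G, L, M, N, Q}. Minimal: {N}⁺ = {G, M, N}; {E}⁺ = {E, L, Q} — none reach the full schema.

{E, N}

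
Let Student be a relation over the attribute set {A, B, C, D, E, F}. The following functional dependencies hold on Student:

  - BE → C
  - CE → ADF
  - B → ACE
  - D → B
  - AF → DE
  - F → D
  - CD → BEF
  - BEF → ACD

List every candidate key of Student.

{B}⁺: B→ACE adds A, C, E; CE→ADF adds D, F → {A, B, C, D, E, F}.
{D}⁺: D→B adds B; B→ACE adds A, C, E; CD→BEF adds F → {A, B, C, D, E, F}.
{F}⁺: F→D adds D; D→B adds B; B→ACE adds A, C, E → {A, B, C, D, E, F}.
{C, E}⁺: CE→ADF adds A, D, F; D→B adds B → {A, B, C, D, E, F}. Minimal: {E}⁺ = {E}; {C}⁺ = {C} — none reach the full schema.

(B), (D), (F), (C, E)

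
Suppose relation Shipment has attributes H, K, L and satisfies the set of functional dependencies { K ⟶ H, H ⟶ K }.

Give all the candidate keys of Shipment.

Attribute L never appears on the right-hand side of any dependency, so L must belong to every candidate key.
{L}⁺ = {L}, which is not all of the schema, so we must add further attributes.
{H, L}⁺: H→K adds K → {H, K, L}. Minimal: {L}⁺ = {L}; {H}⁺ = {H, K} — none reach the full schema.
{K, L}⁺: K→H adds H → {H, K, L}. Minimal: {L}⁺ = {L}; {K}⁺ = {H, K} — none reach the full schema.
Any other superkey contains one of these as a subset, so there are no further candidate keys.

{H, L}, {K, L}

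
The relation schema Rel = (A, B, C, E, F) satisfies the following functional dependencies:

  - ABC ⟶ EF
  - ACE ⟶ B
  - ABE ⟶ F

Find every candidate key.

(A, B, C), (A, C, E)

{A, B, C}⁺: ABC→EF adds E, F → {A, B, C, E, F}. Minimal: {B, C}⁺ = {B, C}; {A, C}⁺ = {A, C}; {A, B}⁺ = {A, B} — none reach the full schema.
{A, C, E}⁺: ACE→B adds B; ABE→F adds F → {A, B, C, E, F}. Minimal: {C, E}⁺ = {C, E}; {A, E}⁺ = {A, E}; {A, C}⁺ = {A, C} — none reach the full schema.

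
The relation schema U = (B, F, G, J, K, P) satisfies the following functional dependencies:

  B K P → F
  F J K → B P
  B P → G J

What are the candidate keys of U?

Attribute K never appears on the right-hand side of any dependency, so K must belong to every candidate key.
{K}⁺ = {K}, which is not all of the schema, so we must add further attributes.
{B, K, P}⁺: BKP→F adds F; BP→GJ adds G, J → {B, F, G, J, K, P}.
{F, J, K}⁺: FJK→BP adds B, P; BP→GJ adds G → {B, F, G, J, K, P}.

BKP, FJK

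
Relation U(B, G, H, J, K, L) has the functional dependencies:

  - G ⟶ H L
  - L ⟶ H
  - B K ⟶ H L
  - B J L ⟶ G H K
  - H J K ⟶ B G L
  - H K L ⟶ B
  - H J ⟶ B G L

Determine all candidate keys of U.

{G, J}; {H, J}; {J, L}; {B, J, K}

Attribute J never appears on the right-hand side of any dependency, so J must belong to every candidate key.
{J}⁺ = {J}, which is not all of the schema, so we must add further attributes.
{G, J}⁺: G→HL adds H, L; HJ→BGL adds B; BJL→GHK adds K → {B, G, H, J, K, L}.
{H, J}⁺: HJ→BGL adds B, G, L; BJL→GHK adds K → {B, G, H, J, K, L}.
{J, L}⁺: L→H adds H; HJ→BGL adds B, G; BJL→GHK adds K → {B, G, H, J, K, L}.
{B, J, K}⁺: BK→HL adds H, L; BJL→GHK adds G → {B, G, H, J, K, L}.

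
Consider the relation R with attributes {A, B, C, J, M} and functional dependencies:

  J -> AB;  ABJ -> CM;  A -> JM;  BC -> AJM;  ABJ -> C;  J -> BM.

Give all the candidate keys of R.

(A); (J); (B, C)

{A}⁺: A→JM adds J, M; J→BM adds B; ABJ→CM adds C → {A, B, C, J, M}.
{J}⁺: J→AB adds A, B; ABJ→CM adds C, M → {A, B, C, J, M}.
{B, C}⁺: BC→AJM adds A, J, M → {A, B, C, J, M}.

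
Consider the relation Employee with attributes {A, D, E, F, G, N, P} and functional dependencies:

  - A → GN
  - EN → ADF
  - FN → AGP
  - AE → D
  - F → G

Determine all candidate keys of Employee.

{A, E}⁺: A→GN adds G, N; EN→ADF adds D, F; FN→AGP adds P → {A, D, E, F, G, N, P}. Minimal: {E}⁺ = {E}; {A}⁺ = {A, G, N} — none reach the full schema.
{E, N}⁺: EN→ADF adds A, D, F; FN→AGP adds G, P → {A, D, E, F, G, N, P}. Minimal: {N}⁺ = {N}; {E}⁺ = {E} — none reach the full schema.

{A, E}, {E, N}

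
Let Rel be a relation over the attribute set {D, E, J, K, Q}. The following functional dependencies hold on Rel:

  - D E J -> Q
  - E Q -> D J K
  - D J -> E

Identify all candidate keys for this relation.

{D, J}, {E, Q}

{D, J}⁺: DJ→E adds E; DEJ→Q adds Q; EQ→DJK adds K → {D, E, J, K, Q}. Minimal: {J}⁺ = {J}; {D}⁺ = {D} — none reach the full schema.
{E, Q}⁺: EQ→DJK adds D, J, K → {D, E, J, K, Q}. Minimal: {Q}⁺ = {Q}; {E}⁺ = {E} — none reach the full schema.
Any other superkey contains one of these as a subset, so there are no further candidate keys.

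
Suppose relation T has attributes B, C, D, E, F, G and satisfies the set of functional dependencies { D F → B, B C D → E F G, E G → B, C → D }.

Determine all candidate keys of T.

BC, CF, CEG

Attribute C never appears on the right-hand side of any dependency, so C must belong to every candidate key.
{C}⁺ = {C, D}, which is not all of the schema, so we must add further attributes.
{B, C}⁺: C→D adds D; BCD→EFG adds E, F, G → {B, C, D, E, F, G}.
{C, F}⁺: C→D adds D; DF→B adds B; BCD→EFG adds E, G → {B, C, D, E, F, G}.
{C, E, G}⁺: EG→B adds B; C→D adds D; BCD→EFG adds F → {B, C, D, E, F, G}.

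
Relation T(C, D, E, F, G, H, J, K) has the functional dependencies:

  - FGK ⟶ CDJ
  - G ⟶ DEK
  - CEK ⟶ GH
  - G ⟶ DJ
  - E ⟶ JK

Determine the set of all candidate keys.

Attribute F never appears on the right-hand side of any dependency, so F must belong to every candidate key.
{F}⁺ = {F}, which is not all of the schema, so we must add further attributes.
{F, G}⁺: G→DEK adds D, E, K; G→DJ adds J; FGK→CDJ adds C; CEK→GH adds H → {C, D, E, F, G, H, J, K}.
{C, E, F}⁺: E→JK adds J, K; CEK→GH adds G, H; G→DJ adds D → {C, D, E, F, G, H, J, K}.

{F, G}, {C, E, F}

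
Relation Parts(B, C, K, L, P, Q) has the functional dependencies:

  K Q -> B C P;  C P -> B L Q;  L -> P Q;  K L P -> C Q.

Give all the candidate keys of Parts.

(K, L), (K, Q), (C, K, P)

Attribute K never appears on the right-hand side of any dependency, so K must belong to every candidate key.
{K}⁺ = {K}, which is not all of the schema, so we must add further attributes.
{K, L}⁺: L→PQ adds P, Q; KLP→CQ adds C; KQ→BCP adds B → {B, C, K, L, P, Q}. Minimal: {L}⁺ = {L, P, Q}; {K}⁺ = {K} — none reach the full schema.
{K, Q}⁺: KQ→BCP adds B, C, P; CP→BLQ adds L → {B, C, K, L, P, Q}. Minimal: {Q}⁺ = {Q}; {K}⁺ = {K} — none reach the full schema.
{C, K, P}⁺: CP→BLQ adds B, L, Q → {B, C, K, L, P, Q}. Minimal: {K, P}⁺ = {K, P}; {C, P}⁺ = {B, C, L, P, Q}; {C, K}⁺ = {C, K} — none reach the full schema.
Any other superkey contains one of these as a subset, so there are no further candidate keys.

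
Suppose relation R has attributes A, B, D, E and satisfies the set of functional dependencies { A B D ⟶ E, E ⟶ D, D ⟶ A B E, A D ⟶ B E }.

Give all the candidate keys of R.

{D}, {E}

{D}⁺: D→ABE adds A, B, E → {A, B, D, E}.
{E}⁺: E→D adds D; D→ABE adds A, B → {A, B, D, E}.
Any other superkey contains one of these as a subset, so there are no further candidate keys.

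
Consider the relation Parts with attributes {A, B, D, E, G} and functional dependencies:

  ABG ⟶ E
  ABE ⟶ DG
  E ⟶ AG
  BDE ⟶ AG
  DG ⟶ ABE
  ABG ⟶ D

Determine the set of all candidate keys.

{B, E}⁺: E→AG adds A, G; ABG→D adds D → {A, B, D, E, G}.
{D, E}⁺: E→AG adds A, G; DG→ABE adds B → {A, B, D, E, G}.
{D, G}⁺: DG→ABE adds A, B, E → {A, B, D, E, G}.
{A, B, G}⁺: ABG→E adds E; ABE→DG adds D → {A, B, D, E, G}.

(B, E); (D, E); (D, G); (A, B, G)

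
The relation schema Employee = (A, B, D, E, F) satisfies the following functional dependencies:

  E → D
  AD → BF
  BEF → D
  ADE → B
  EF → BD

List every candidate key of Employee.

Attributes A, E never appear on any right-hand side, so every candidate key must contain {A, E}.
{A, E}⁺ = {A, B, D, E, F}, which is all of the schema, so {A, E} is the only candidate key.

{A, E}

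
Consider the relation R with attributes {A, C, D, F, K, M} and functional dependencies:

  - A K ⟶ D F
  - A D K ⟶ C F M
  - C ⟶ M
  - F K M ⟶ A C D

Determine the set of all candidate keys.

{A, K}⁺: AK→DF adds D, F; ADK→CFM adds C, M → {A, C, D, F, K, M}.
{C, F, K}⁺: C→M adds M; FKM→ACD adds A, D → {A, C, D, F, K, M}.
{F, K, M}⁺: FKM→ACD adds A, C, D → {A, C, D, F, K, M}.

(A, K); (C, F, K); (F, K, M)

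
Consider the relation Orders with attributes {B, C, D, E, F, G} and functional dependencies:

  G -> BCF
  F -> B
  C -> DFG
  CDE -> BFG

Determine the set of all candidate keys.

Attribute E never appears on the right-hand side of any dependency, so E must belong to every candidate key.
{E}⁺ = {E}, which is not all of the schema, so we must add further attributes.
{C, E}⁺: C→DFG adds D, F, G; CDE→BFG adds B → {B, C, D, E, F, G}. Minimal: {E}⁺ = {E}; {C}⁺ = {B, C, D, F, G} — none reach the full schema.
{E, G}⁺: G→BCF adds B, C, F; C→DFG adds D → {B, C, D, E, F, G}. Minimal: {G}⁺ = {B, C, D, F, G}; {E}⁺ = {E} — none reach the full schema.
Any other superkey contains one of these as a subset, so there are no further candidate keys.

{C, E}; {E, G}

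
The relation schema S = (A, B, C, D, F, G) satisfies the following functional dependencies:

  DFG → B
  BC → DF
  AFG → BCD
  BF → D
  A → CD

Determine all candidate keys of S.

{A, B, G}, {A, F, G}

Attributes A, G never appear on any right-hand side, so every candidate key must contain {A, G}.
{A, G}⁺ = {A, C, D, G}, which is not all of the schema, so we must add further attributes.
{A, B, G}⁺: A→CD adds C, D; BC→DF adds F → {A, B, C, D, F, G}. Minimal: {B, G}⁺ = {B, G}; {A, G}⁺ = {A, C, D, G}; {A, B}⁺ = {A, B, C, D, F} — none reach the full schema.
{A, F, G}⁺: AFG→BCD adds B, C, D → {A, B, C, D, F, G}. Minimal: {F, G}⁺ = {F, G}; {A, G}⁺ = {A, C, D, G}; {A, F}⁺ = {A, C, D, F} — none reach the full schema.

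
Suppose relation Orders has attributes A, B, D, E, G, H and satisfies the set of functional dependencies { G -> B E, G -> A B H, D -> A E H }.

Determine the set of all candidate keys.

DG

Attributes D, G never appear on any right-hand side, so every candidate key must contain {D, G}.
{D, G}⁺ = {A, B, D, E, G, H}, which is all of the schema, so {D, G} is the only candidate key.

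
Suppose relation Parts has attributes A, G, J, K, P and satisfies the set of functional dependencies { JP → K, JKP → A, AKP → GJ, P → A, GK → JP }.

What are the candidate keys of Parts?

{G, K}⁺: GK→JP adds J, P; JKP→A adds A → {A, G, J, K, P}. Minimal: {K}⁺ = {K}; {G}⁺ = {G} — none reach the full schema.
{J, P}⁺: JP→K adds K; JKP→A adds A; AKP→GJ adds G → {A, G, J, K, P}. Minimal: {P}⁺ = {A, P}; {J}⁺ = {J} — none reach the full schema.
{K, P}⁺: P→A adds A; AKP→GJ adds G, J → {A, G, J, K, P}. Minimal: {P}⁺ = {A, P}; {K}⁺ = {K} — none reach the full schema.

{G, K}, {J, P}, {K, P}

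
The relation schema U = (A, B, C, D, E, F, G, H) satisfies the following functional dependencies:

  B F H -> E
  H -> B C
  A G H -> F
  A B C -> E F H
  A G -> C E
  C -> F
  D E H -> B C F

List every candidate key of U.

Attributes A, D, G never appear on any right-hand side, so every candidate key must contain {A, D, G}.
{A, D, G}⁺ = {A, C, D, E, F, G}, which is not all of the schema, so we must add further attributes.
{A, B, D, G}⁺: AG→CE adds C, E; C→F adds F; ABC→EFH adds H → {A, B, C, D, E, F, G, H}. Minimal: {B, D, G}⁺ = {B, D, G}; {A, D, G}⁺ = {A, C, D, E, F, G}; {A, B, G}⁺ = {A, B, C, E, F, G, H}; … — none reach the full schema.
{A, D, G, H}⁺: H→BC adds B, C; AGH→F adds F; ABC→EFH adds E → {A, B, C, D, E, F, G, H}. Minimal: {D, G, H}⁺ = {B, C, D, E, F, G, H}; {A, G, H}⁺ = {A, B, C, E, F, G, H}; {A, D, H}⁺ = {A, B, C, D, E, F, H}; … — none reach the full schema.

{A, B, D, G}, {A, D, G, H}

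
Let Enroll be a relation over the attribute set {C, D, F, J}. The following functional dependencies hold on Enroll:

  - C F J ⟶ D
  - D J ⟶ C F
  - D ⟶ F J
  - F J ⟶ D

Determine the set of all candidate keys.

{D}, {F, J}

{D}⁺: D→FJ adds F, J; DJ→CF adds C → {C, D, F, J}.
{F, J}⁺: FJ→D adds D; DJ→CF adds C → {C, D, F, J}.
Any other superkey contains one of these as a subset, so there are no further candidate keys.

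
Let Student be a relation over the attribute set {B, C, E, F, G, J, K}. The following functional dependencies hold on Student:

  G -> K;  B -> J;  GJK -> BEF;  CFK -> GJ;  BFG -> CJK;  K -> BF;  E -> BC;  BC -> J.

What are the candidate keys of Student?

{G}⁺: G→K adds K; K→BF adds B, F; B→J adds J; GJK→BEF adds E; BFG→CJK adds C → {B, C, E, F, G, J, K}.
{C, K}⁺: K→BF adds B, F; BC→J adds J; CFK→GJ adds G; GJK→BEF adds E → {B, C, E, F, G, J, K}.
{E, K}⁺: K→BF adds B, F; E→BC adds C; BC→J adds J; CFK→GJ adds G → {B, C, E, F, G, J, K}.

G, CK, EK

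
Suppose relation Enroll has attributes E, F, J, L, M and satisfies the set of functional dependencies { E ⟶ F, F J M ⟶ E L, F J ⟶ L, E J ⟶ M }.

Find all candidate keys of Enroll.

EJ, FJM

Attribute J never appears on the right-hand side of any dependency, so J must belong to every candidate key.
{J}⁺ = {J}, which is not all of the schema, so we must add further attributes.
{E, J}⁺: E→F adds F; FJ→L adds L; EJ→M adds M → {E, F, J, L, M}.
{F, J, M}⁺: FJM→EL adds E, L → {E, F, J, L, M}.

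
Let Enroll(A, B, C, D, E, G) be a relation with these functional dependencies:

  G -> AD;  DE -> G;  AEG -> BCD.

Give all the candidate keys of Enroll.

{D, E}; {E, G}

Attribute E never appears on the right-hand side of any dependency, so E must belong to every candidate key.
{E}⁺ = {E}, which is not all of the schema, so we must add further attributes.
{D, E}⁺: DE→G adds G; G→AD adds A; AEG→BCD adds B, C → {A, B, C, D, E, G}. Minimal: {E}⁺ = {E}; {D}⁺ = {D} — none reach the full schema.
{E, G}⁺: G→AD adds A, D; AEG→BCD adds B, C → {A, B, C, D, E, G}. Minimal: {G}⁺ = {A, D, G}; {E}⁺ = {E} — none reach the full schema.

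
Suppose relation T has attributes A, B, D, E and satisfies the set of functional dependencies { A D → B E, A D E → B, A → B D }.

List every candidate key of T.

{A}

{A}⁺: A→BD adds B, D; AD→BE adds E → {A, B, D, E}.
No other minimal superkey exists.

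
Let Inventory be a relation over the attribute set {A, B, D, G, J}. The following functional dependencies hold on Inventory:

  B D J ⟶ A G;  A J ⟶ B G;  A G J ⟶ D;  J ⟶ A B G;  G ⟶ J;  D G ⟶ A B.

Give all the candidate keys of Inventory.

{G}⁺: G→J adds J; J→ABG adds A, B; AGJ→D adds D → {A, B, D, G, J}.
{J}⁺: J→ABG adds A, B, G; AGJ→D adds D → {A, B, D, G, J}.
Any other superkey contains one of these as a subset, so there are no further candidate keys.

(G), (J)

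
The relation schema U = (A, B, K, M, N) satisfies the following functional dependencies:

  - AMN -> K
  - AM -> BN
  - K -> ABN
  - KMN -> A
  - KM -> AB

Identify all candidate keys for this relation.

Attribute M never appears on the right-hand side of any dependency, so M must belong to every candidate key.
{M}⁺ = {M}, which is not all of the schema, so we must add further attributes.
{A, M}⁺: AM→BN adds B, N; AMN→K adds K → {A, B, K, M, N}. Minimal: {M}⁺ = {M}; {A}⁺ = {A} — none reach the full schema.
{K, M}⁺: K→ABN adds A, B, N → {A, B, K, M, N}. Minimal: {M}⁺ = {M}; {K}⁺ = {A, B, K, N} — none reach the full schema.

{A, M}; {K, M}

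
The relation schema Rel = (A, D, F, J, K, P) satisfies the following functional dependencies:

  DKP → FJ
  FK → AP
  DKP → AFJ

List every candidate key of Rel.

{D, F, K}⁺: FK→AP adds A, P; DKP→AFJ adds J → {A, D, F, J, K, P}. Minimal: {F, K}⁺ = {A, F, K, P}; {D, K}⁺ = {D, K}; {D, F}⁺ = {D, F} — none reach the full schema.
{D, K, P}⁺: DKP→FJ adds F, J; FK→AP adds A → {A, D, F, J, K, P}. Minimal: {K, P}⁺ = {K, P}; {D, P}⁺ = {D, P}; {D, K}⁺ = {D, K} — none reach the full schema.

{D, F, K}; {D, K, P}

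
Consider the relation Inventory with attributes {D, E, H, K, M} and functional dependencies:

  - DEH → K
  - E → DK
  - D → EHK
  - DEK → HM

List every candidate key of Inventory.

(D); (E)

{D}⁺: D→EHK adds E, H, K; DEK→HM adds M → {D, E, H, K, M}.
{E}⁺: E→DK adds D, K; D→EHK adds H; DEK→HM adds M → {D, E, H, K, M}.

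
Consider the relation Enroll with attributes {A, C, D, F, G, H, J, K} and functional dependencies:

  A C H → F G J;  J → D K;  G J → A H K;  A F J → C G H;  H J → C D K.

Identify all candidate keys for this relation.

{G, J}⁺: J→DK adds D, K; GJ→AHK adds A, H; HJ→CDK adds C; ACH→FGJ adds F → {A, C, D, F, G, H, J, K}. Minimal: {J}⁺ = {D, J, K}; {G}⁺ = {G} — none reach the full schema.
{A, C, H}⁺: ACH→FGJ adds F, G, J; J→DK adds D, K → {A, C, D, F, G, H, J, K}. Minimal: {C, H}⁺ = {C, H}; {A, H}⁺ = {A, H}; {A, C}⁺ = {A, C} — none reach the full schema.
{A, F, J}⁺: J→DK adds D, K; AFJ→CGH adds C, G, H → {A, C, D, F, G, H, J, K}. Minimal: {F, J}⁺ = {D, F, J, K}; {A, J}⁺ = {A, D, J, K}; {A, F}⁺ = {A, F} — none reach the full schema.
{A, H, J}⁺: J→DK adds D, K; HJ→CDK adds C; ACH→FGJ adds F, G → {A, C, D, F, G, H, J, K}. Minimal: {H, J}⁺ = {C, D, H, J, K}; {A, J}⁺ = {A, D, J, K}; {A, H}⁺ = {A, H} — none reach the full schema.

(G, J), (A, C, H), (A, F, J), (A, H, J)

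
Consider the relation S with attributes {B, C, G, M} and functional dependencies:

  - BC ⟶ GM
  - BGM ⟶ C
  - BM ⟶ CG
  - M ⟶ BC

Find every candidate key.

{M}⁺: M→BC adds B, C; BC→GM adds G → {B, C, G, M}.
{B, C}⁺: BC→GM adds G, M → {B, C, G, M}. Minimal: {C}⁺ = {C}; {B}⁺ = {B} — none reach the full schema.
Any other superkey contains one of these as a subset, so there are no further candidate keys.

{M}, {B, C}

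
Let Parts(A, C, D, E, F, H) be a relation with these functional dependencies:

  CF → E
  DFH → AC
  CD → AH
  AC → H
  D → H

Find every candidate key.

{D, F}⁺: D→H adds H; DFH→AC adds A, C; CF→E adds E → {A, C, D, E, F, H}. Minimal: {F}⁺ = {F}; {D}⁺ = {D, H} — none reach the full schema.
No other minimal superkey exists.

{D, F}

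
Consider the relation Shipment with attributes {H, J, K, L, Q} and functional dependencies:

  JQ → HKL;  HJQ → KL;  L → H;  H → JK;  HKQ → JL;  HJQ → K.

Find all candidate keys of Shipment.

{H, Q}, {J, Q}, {L, Q}

Attribute Q never appears on the right-hand side of any dependency, so Q must belong to every candidate key.
{Q}⁺ = {Q}, which is not all of the schema, so we must add further attributes.
{H, Q}⁺: H→JK adds J, K; HKQ→JL adds L → {H, J, K, L, Q}.
{J, Q}⁺: JQ→HKL adds H, K, L → {H, J, K, L, Q}.
{L, Q}⁺: L→H adds H; H→JK adds J, K → {H, J, K, L, Q}.
Any other superkey contains one of these as a subset, so there are no further candidate keys.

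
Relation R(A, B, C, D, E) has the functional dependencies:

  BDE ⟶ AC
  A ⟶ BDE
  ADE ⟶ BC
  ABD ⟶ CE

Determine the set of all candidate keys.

{A}⁺: A→BDE adds B, D, E; ADE→BC adds C → {A, B, C, D, E}.
{B, D, E}⁺: BDE→AC adds A, C → {A, B, C, D, E}.
Any other superkey contains one of these as a subset, so there are no further candidate keys.

A, BDE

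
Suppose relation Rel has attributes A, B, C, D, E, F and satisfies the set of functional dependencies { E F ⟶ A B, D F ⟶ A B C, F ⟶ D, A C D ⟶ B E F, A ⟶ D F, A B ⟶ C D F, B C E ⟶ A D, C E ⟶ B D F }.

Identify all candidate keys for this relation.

{A}; {F}; {C, E}

{A}⁺: A→DF adds D, F; DF→ABC adds B, C; ACD→BEF adds E → {A, B, C, D, E, F}.
{F}⁺: F→D adds D; DF→ABC adds A, B, C; ACD→BEF adds E → {A, B, C, D, E, F}.
{C, E}⁺: CE→BDF adds B, D, F; EF→AB adds A → {A, B, C, D, E, F}. Minimal: {E}⁺ = {E}; {C}⁺ = {C} — none reach the full schema.
Any other superkey contains one of these as a subset, so there are no further candidate keys.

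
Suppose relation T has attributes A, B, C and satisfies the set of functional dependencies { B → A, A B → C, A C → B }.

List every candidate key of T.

{B}, {A, C}

{B}⁺: B→A adds A; AB→C adds C → {A, B, C}.
{A, C}⁺: AC→B adds B → {A, B, C}.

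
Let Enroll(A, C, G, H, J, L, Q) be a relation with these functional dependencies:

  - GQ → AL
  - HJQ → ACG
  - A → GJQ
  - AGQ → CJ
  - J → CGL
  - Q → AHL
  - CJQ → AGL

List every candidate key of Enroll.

{A}, {Q}

{A}⁺: A→GJQ adds G, J, Q; AGQ→CJ adds C; J→CGL adds L; Q→AHL adds H → {A, C, G, H, J, L, Q}.
{Q}⁺: Q→AHL adds A, H, L; A→GJQ adds G, J; AGQ→CJ adds C → {A, C, G, H, J, L, Q}.
Any other superkey contains one of these as a subset, so there are no further candidate keys.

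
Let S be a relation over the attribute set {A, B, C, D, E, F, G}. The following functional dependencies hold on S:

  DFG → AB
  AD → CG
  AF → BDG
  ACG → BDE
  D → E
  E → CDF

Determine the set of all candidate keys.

{A, D}⁺: AD→CG adds C, G; ACG→BDE adds B, E; E→CDF adds F → {A, B, C, D, E, F, G}. Minimal: {D}⁺ = {C, D, E, F}; {A}⁺ = {A} — none reach the full schema.
{A, E}⁺: E→CDF adds C, D, F; AD→CG adds G; AF→BDG adds B → {A, B, C, D, E, F, G}. Minimal: {E}⁺ = {C, D, E, F}; {A}⁺ = {A} — none reach the full schema.
{A, F}⁺: AF→BDG adds B, D, G; D→E adds E; E→CDF adds C → {A, B, C, D, E, F, G}. Minimal: {F}⁺ = {F}; {A}⁺ = {A} — none reach the full schema.
{D, G}⁺: D→E adds E; E→CDF adds C, F; DFG→AB adds A, B → {A, B, C, D, E, F, G}. Minimal: {G}⁺ = {G}; {D}⁺ = {C, D, E, F} — none reach the full schema.
{E, G}⁺: E→CDF adds C, D, F; DFG→AB adds A, B → {A, B, C, D, E, F, G}. Minimal: {G}⁺ = {G}; {E}⁺ = {C, D, E, F} — none reach the full schema.
{A, C, G}⁺: ACG→BDE adds B, D, E; E→CDF adds F → {A, B, C, D, E, F, G}. Minimal: {C, G}⁺ = {C, G}; {A, G}⁺ = {A, G}; {A, C}⁺ = {A, C} — none reach the full schema.

{A, D}; {A, E}; {A, F}; {D, G}; {E, G}; {A, C, G}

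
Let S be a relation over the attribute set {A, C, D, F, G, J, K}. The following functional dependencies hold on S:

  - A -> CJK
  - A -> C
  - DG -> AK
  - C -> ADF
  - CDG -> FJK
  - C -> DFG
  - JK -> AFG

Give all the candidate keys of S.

(A), (C), (D, G), (J, K)

{A}⁺: A→CJK adds C, J, K; C→ADF adds D, F; C→DFG adds G → {A, C, D, F, G, J, K}.
{C}⁺: C→ADF adds A, D, F; C→DFG adds G; A→CJK adds J, K → {A, C, D, F, G, J, K}.
{D, G}⁺: DG→AK adds A, K; A→CJK adds C, J; C→ADF adds F → {A, C, D, F, G, J, K}. Minimal: {G}⁺ = {G}; {D}⁺ = {D} — none reach the full schema.
{J, K}⁺: JK→AFG adds A, F, G; A→CJK adds C; C→ADF adds D → {A, C, D, F, G, J, K}. Minimal: {K}⁺ = {K}; {J}⁺ = {J} — none reach the full schema.
Any other superkey contains one of these as a subset, so there are no further candidate keys.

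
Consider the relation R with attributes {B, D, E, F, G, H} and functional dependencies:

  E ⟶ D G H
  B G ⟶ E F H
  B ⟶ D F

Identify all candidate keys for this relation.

BE, BG

Attribute B never appears on the right-hand side of any dependency, so B must belong to every candidate key.
{B}⁺ = {B, D, F}, which is not all of the schema, so we must add further attributes.
{B, E}⁺: E→DGH adds D, G, H; BG→EFH adds F → {B, D, E, F, G, H}.
{B, G}⁺: BG→EFH adds E, F, H; B→DF adds D → {B, D, E, F, G, H}.
Any other superkey contains one of these as a subset, so there are no further candidate keys.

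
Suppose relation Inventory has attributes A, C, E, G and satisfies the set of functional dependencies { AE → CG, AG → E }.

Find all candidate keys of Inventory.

Attribute A never appears on the right-hand side of any dependency, so A must belong to every candidate key.
{A}⁺ = {A}, which is not all of the schema, so we must add further attributes.
{A, E}⁺: AE→CG adds C, G → {A, C, E, G}. Minimal: {E}⁺ = {E}; {A}⁺ = {A} — none reach the full schema.
{A, G}⁺: AG→E adds E; AE→CG adds C → {A, C, E, G}. Minimal: {G}⁺ = {G}; {A}⁺ = {A} — none reach the full schema.

{A, E}, {A, G}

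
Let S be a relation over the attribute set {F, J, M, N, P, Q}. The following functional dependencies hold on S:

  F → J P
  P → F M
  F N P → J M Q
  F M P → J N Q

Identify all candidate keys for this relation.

F, P

{F}⁺: F→JP adds J, P; P→FM adds M; FMP→JNQ adds N, Q → {F, J, M, N, P, Q}.
{P}⁺: P→FM adds F, M; FMP→JNQ adds J, N, Q → {F, J, M, N, P, Q}.
Any other superkey contains one of these as a subset, so there are no further candidate keys.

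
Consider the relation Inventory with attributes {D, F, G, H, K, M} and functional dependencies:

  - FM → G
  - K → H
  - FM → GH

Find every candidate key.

DFKM

Attributes D, F, K, M never appear on any right-hand side, so every candidate key must contain {D, F, K, M}.
{D, F, K, M}⁺ = {D, F, G, H, K, M}, which is all of the schema, so {D, F, K, M} is the only candidate key.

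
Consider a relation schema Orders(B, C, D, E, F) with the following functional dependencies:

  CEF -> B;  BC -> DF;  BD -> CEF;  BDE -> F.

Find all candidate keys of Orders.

{B, C}, {B, D}, {C, E, F}

{B, C}⁺: BC→DF adds D, F; BD→CEF adds E → {B, C, D, E, F}. Minimal: {C}⁺ = {C}; {B}⁺ = {B} — none reach the full schema.
{B, D}⁺: BD→CEF adds C, E, F → {B, C, D, E, F}. Minimal: {D}⁺ = {D}; {B}⁺ = {B} — none reach the full schema.
{C, E, F}⁺: CEF→B adds B; BC→DF adds D → {B, C, D, E, F}. Minimal: {E, F}⁺ = {E, F}; {C, F}⁺ = {C, F}; {C, E}⁺ = {C, E} — none reach the full schema.
Any other superkey contains one of these as a subset, so there are no further candidate keys.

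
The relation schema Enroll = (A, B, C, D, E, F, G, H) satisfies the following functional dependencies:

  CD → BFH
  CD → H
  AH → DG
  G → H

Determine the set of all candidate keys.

Attributes A, C, E never appear on any right-hand side, so every candidate key must contain {A, C, E}.
{A, C, E}⁺ = {A, C, E}, which is not all of the schema, so we must add further attributes.
{A, C, D, E}⁺: CD→BFH adds B, F, H; AH→DG adds G → {A, B, C, D, E, F, G, H}. Minimal: {C, D, E}⁺ = {B, C, D, E, F, H}; {A, D, E}⁺ = {A, D, E}; {A, C, E}⁺ = {A, C, E}; … — none reach the full schema.
{A, C, E, G}⁺: G→H adds H; AH→DG adds D; CD→BFH adds B, F → {A, B, C, D, E, F, G, H}. Minimal: {C, E, G}⁺ = {C, E, G, H}; {A, E, G}⁺ = {A, D, E, G, H}; {A, C, G}⁺ = {A, B, C, D, F, G, H}; … — none reach the full schema.
{A, C, E, H}⁺: AH→DG adds D, G; CD→BFH adds B, F → {A, B, C, D, E, F, G, H}. Minimal: {C, E, H}⁺ = {C, E, H}; {A, E, H}⁺ = {A, D, E, G, H}; {A, C, H}⁺ = {A, B, C, D, F, G, H}; … — none reach the full schema.
Any other superkey contains one of these as a subset, so there are no further candidate keys.

(A, C, D, E), (A, C, E, G), (A, C, E, H)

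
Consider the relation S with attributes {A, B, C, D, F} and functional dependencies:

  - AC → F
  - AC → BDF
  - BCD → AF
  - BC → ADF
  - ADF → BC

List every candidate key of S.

{A, C}⁺: AC→F adds F; AC→BDF adds B, D → {A, B, C, D, F}. Minimal: {C}⁺ = {C}; {A}⁺ = {A} — none reach the full schema.
{B, C}⁺: BC→ADF adds A, D, F → {A, B, C, D, F}. Minimal: {C}⁺ = {C}; {B}⁺ = {B} — none reach the full schema.
{A, D, F}⁺: ADF→BC adds B, C → {A, B, C, D, F}. Minimal: {D, F}⁺ = {D, F}; {A, F}⁺ = {A, F}; {A, D}⁺ = {A, D} — none reach the full schema.
Any other superkey contains one of these as a subset, so there are no further candidate keys.

{A, C}, {B, C}, {A, D, F}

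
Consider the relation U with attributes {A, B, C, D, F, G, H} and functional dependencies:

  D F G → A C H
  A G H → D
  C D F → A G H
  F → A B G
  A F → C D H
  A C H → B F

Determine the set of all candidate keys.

{F}⁺: F→ABG adds A, B, G; AF→CDH adds C, D, H → {A, B, C, D, F, G, H}.
{A, C, H}⁺: ACH→BF adds B, F; F→ABG adds G; AF→CDH adds D → {A, B, C, D, F, G, H}.
Any other superkey contains one of these as a subset, so there are no further candidate keys.

{F}, {A, C, H}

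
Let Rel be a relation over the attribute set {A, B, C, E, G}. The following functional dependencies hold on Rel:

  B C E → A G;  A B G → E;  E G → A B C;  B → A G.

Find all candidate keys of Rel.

{B}⁺: B→AG adds A, G; ABG→E adds E; EG→ABC adds C → {A, B, C, E, G}.
{E, G}⁺: EG→ABC adds A, B, C → {A, B, C, E, G}. Minimal: {G}⁺ = {G}; {E}⁺ = {E} — none reach the full schema.

B, EG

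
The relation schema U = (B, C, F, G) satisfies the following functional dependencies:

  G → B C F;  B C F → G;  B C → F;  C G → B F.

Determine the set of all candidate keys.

{G}⁺: G→BCF adds B, C, F → {B, C, F, G}.
{B, C}⁺: BC→F adds F; BCF→G adds G → {B, C, F, G}. Minimal: {C}⁺ = {C}; {B}⁺ = {B} — none reach the full schema.
Any other superkey contains one of these as a subset, so there are no further candidate keys.

{G}, {B, C}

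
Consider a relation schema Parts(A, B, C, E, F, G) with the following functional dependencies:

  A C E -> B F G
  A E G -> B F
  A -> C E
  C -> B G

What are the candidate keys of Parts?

{A}⁺: A→CE adds C, E; C→BG adds B, G; ACE→BFG adds F → {A, B, C, E, F, G}.
No other minimal superkey exists.

(A)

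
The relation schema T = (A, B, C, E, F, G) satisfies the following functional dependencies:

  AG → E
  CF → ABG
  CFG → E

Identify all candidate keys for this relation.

CF

Attributes C, F never appear on any right-hand side, so every candidate key must contain {C, F}.
{C, F}⁺ = {A, B, C, E, F, G}, which is all of the schema, so {C, F} is the only candidate key.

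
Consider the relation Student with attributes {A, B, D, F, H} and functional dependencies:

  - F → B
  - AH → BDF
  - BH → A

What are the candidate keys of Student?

(A, H); (B, H); (F, H)

Attribute H never appears on the right-hand side of any dependency, so H must belong to every candidate key.
{H}⁺ = {H}, which is not all of the schema, so we must add further attributes.
{A, H}⁺: AH→BDF adds B, D, F → {A, B, D, F, H}. Minimal: {H}⁺ = {H}; {A}⁺ = {A} — none reach the full schema.
{B, H}⁺: BH→A adds A; AH→BDF adds D, F → {A, B, D, F, H}. Minimal: {H}⁺ = {H}; {B}⁺ = {B} — none reach the full schema.
{F, H}⁺: F→B adds B; BH→A adds A; AH→BDF adds D → {A, B, D, F, H}. Minimal: {H}⁺ = {H}; {F}⁺ = {B, F} — none reach the full schema.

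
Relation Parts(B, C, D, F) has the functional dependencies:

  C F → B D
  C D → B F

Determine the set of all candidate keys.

{C, D}, {C, F}

Attribute C never appears on the right-hand side of any dependency, so C must belong to every candidate key.
{C}⁺ = {C}, which is not all of the schema, so we must add further attributes.
{C, D}⁺: CD→BF adds B, F → {B, C, D, F}. Minimal: {D}⁺ = {D}; {C}⁺ = {C} — none reach the full schema.
{C, F}⁺: CF→BD adds B, D → {B, C, D, F}. Minimal: {F}⁺ = {F}; {C}⁺ = {C} — none reach the full schema.
Any other superkey contains one of these as a subset, so there are no further candidate keys.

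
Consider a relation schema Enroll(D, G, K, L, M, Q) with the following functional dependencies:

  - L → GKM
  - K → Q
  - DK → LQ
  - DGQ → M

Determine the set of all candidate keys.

Attribute D never appears on the right-hand side of any dependency, so D must belong to every candidate key.
{D}⁺ = {D}, which is not all of the schema, so we must add further attributes.
{D, K}⁺: K→Q adds Q; DK→LQ adds L; L→GKM adds G, M → {D, G, K, L, M, Q}. Minimal: {K}⁺ = {K, Q}; {D}⁺ = {D} — none reach the full schema.
{D, L}⁺: L→GKM adds G, K, M; K→Q adds Q → {D, G, K, L, M, Q}. Minimal: {L}⁺ = {G, K, L, M, Q}; {D}⁺ = {D} — none reach the full schema.
Any other superkey contains one of these as a subset, so there are no further candidate keys.

{D, K}, {D, L}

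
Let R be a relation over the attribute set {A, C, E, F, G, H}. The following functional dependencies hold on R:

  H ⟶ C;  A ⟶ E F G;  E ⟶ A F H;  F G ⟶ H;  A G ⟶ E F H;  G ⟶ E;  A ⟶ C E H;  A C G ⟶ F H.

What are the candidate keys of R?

{A}⁺: A→EFG adds E, F, G; E→AFH adds H; A→CEH adds C → {A, C, E, F, G, H}.
{E}⁺: E→AFH adds A, F, H; A→CEH adds C; A→EFG adds G → {A, C, E, F, G, H}.
{G}⁺: G→E adds E; E→AFH adds A, F, H; A→CEH adds C → {A, C, E, F, G, H}.
Any other superkey contains one of these as a subset, so there are no further candidate keys.

A, E, G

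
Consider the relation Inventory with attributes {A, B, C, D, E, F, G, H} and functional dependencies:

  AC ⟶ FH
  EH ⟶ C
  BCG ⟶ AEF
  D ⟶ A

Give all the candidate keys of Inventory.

Attributes B, D, G never appear on any right-hand side, so every candidate key must contain {B, D, G}.
{B, D, G}⁺ = {A, B, D, G}, which is not all of the schema, so we must add further attributes.
{B, C, D, G}⁺: BCG→AEF adds A, E, F; AC→FH adds H → {A, B, C, D, E, F, G, H}. Minimal: {C, D, G}⁺ = {A, C, D, F, G, H}; {B, D, G}⁺ = {A, B, D, G}; {B, C, G}⁺ = {A, B, C, E, F, G, H}; … — none reach the full schema.
{B, D, E, G, H}⁺: EH→C adds C; BCG→AEF adds A, F → {A, B, C, D, E, F, G, H}. Minimal: {D, E, G, H}⁺ = {A, C, D, E, F, G, H}; {B, E, G, H}⁺ = {A, B, C, E, F, G, H}; {B, D, G, H}⁺ = {A, B, D, G, H}; … — none reach the full schema.
Any other superkey contains one of these as a subset, so there are no further candidate keys.

(B, C, D, G), (B, D, E, G, H)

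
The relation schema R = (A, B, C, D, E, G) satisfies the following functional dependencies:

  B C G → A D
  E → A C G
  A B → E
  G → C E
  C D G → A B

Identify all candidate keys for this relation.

{A, B}⁺: AB→E adds E; E→ACG adds C, G; BCG→AD adds D → {A, B, C, D, E, G}. Minimal: {B}⁺ = {B}; {A}⁺ = {A} — none reach the full schema.
{B, E}⁺: E→ACG adds A, C, G; BCG→AD adds D → {A, B, C, D, E, G}. Minimal: {E}⁺ = {A, C, E, G}; {B}⁺ = {B} — none reach the full schema.
{B, G}⁺: G→CE adds C, E; BCG→AD adds A, D → {A, B, C, D, E, G}. Minimal: {G}⁺ = {A, C, E, G}; {B}⁺ = {B} — none reach the full schema.
{D, E}⁺: E→ACG adds A, C, G; CDG→AB adds B → {A, B, C, D, E, G}. Minimal: {E}⁺ = {A, C, E, G}; {D}⁺ = {D} — none reach the full schema.
{D, G}⁺: G→CE adds C, E; CDG→AB adds A, B → {A, B, C, D, E, G}. Minimal: {G}⁺ = {A, C, E, G}; {D}⁺ = {D} — none reach the full schema.
Any other superkey contains one of these as a subset, so there are no further candidate keys.

{A, B}, {B, E}, {B, G}, {D, E}, {D, G}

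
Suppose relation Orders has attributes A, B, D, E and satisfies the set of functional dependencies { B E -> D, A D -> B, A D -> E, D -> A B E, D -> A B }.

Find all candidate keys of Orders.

{D}⁺: D→ABE adds A, B, E → {A, B, D, E}.
{B, E}⁺: BE→D adds D; D→ABE adds A → {A, B, D, E}. Minimal: {E}⁺ = {E}; {B}⁺ = {B} — none reach the full schema.
Any other superkey contains one of these as a subset, so there are no further candidate keys.

{D}; {B, E}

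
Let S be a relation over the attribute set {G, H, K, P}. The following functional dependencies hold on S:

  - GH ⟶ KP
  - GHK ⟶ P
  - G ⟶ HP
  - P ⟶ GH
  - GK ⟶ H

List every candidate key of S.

{G}⁺: G→HP adds H, P; GH→KP adds K → {G, H, K, P}.
{P}⁺: P→GH adds G, H; GH→KP adds K → {G, H, K, P}.

{G}, {P}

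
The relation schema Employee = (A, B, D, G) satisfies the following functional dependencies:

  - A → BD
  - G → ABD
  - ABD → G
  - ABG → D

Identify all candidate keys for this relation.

{A}⁺: A→BD adds B, D; ABD→G adds G → {A, B, D, G}.
{G}⁺: G→ABD adds A, B, D → {A, B, D, G}.
Any other superkey contains one of these as a subset, so there are no further candidate keys.

(A); (G)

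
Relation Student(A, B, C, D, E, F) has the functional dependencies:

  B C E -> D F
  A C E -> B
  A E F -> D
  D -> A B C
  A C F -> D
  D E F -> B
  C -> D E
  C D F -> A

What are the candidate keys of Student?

C; D; AEF

{C}⁺: C→DE adds D, E; D→ABC adds A, B; BCE→DF adds F → {A, B, C, D, E, F}.
{D}⁺: D→ABC adds A, B, C; C→DE adds E; BCE→DF adds F → {A, B, C, D, E, F}.
{A, E, F}⁺: AEF→D adds D; D→ABC adds B, C → {A, B, C, D, E, F}.
Any other superkey contains one of these as a subset, so there are no further candidate keys.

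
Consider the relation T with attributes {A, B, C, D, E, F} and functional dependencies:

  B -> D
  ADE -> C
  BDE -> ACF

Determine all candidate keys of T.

BE

Attributes B, E never appear on any right-hand side, so every candidate key must contain {B, E}.
{B, E}⁺ = {A, B, C, D, E, F}, which is all of the schema, so {B, E} is the only candidate key.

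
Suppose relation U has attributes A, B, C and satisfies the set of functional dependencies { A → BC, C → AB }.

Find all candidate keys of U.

{A}⁺: A→BC adds B, C → {A, B, C}.
{C}⁺: C→AB adds A, B → {A, B, C}.
Any other superkey contains one of these as a subset, so there are no further candidate keys.

{A}, {C}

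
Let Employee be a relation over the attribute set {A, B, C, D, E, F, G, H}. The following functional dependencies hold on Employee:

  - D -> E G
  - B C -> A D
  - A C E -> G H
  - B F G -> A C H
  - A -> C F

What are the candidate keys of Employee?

(A, B); (B, C); (B, D, F); (B, F, G)

{A, B}⁺: A→CF adds C, F; BC→AD adds D; D→EG adds E, G; ACE→GH adds H → {A, B, C, D, E, F, G, H}.
{B, C}⁺: BC→AD adds A, D; A→CF adds F; D→EG adds E, G; ACE→GH adds H → {A, B, C, D, E, F, G, H}.
{B, D, F}⁺: D→EG adds E, G; BFG→ACH adds A, C, H → {A, B, C, D, E, F, G, H}.
{B, F, G}⁺: BFG→ACH adds A, C, H; BC→AD adds D; D→EG adds E → {A, B, C, D, E, F, G, H}.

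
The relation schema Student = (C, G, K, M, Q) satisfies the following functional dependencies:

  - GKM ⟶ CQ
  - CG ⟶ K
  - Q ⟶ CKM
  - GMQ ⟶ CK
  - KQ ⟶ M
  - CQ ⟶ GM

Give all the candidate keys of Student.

{Q}, {C, G, M}, {G, K, M}

{Q}⁺: Q→CKM adds C, K, M; CQ→GM adds G → {C, G, K, M, Q}.
{C, G, M}⁺: CG→K adds K; GKM→CQ adds Q → {C, G, K, M, Q}. Minimal: {G, M}⁺ = {G, M}; {C, M}⁺ = {C, M}; {C, G}⁺ = {C, G, K} — none reach the full schema.
{G, K, M}⁺: GKM→CQ adds C, Q → {C, G, K, M, Q}. Minimal: {K, M}⁺ = {K, M}; {G, M}⁺ = {G, M}; {G, K}⁺ = {G, K} — none reach the full schema.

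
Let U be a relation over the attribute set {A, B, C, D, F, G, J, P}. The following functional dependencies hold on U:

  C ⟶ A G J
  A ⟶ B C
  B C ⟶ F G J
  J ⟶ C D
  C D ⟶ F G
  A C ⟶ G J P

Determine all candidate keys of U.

{A}⁺: A→BC adds B, C; BC→FGJ adds F, G, J; J→CD adds D; AC→GJP adds P → {A, B, C, D, F, G, J, P}.
{C}⁺: C→AGJ adds A, G, J; A→BC adds B; BC→FGJ adds F; J→CD adds D; AC→GJP adds P → {A, B, C, D, F, G, J, P}.
{J}⁺: J→CD adds C, D; CD→FG adds F, G; C→AGJ adds A; A→BC adds B; AC→GJP adds P → {A, B, C, D, F, G, J, P}.

{A}; {C}; {J}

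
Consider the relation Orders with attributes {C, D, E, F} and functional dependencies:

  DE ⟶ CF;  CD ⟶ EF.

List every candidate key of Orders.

CD; DE

Attribute D never appears on the right-hand side of any dependency, so D must belong to every candidate key.
{D}⁺ = {D}, which is not all of the schema, so we must add further attributes.
{C, D}⁺: CD→EF adds E, F → {C, D, E, F}. Minimal: {D}⁺ = {D}; {C}⁺ = {C} — none reach the full schema.
{D, E}⁺: DE→CF adds C, F → {C, D, E, F}. Minimal: {E}⁺ = {E}; {D}⁺ = {D} — none reach the full schema.
Any other superkey contains one of these as a subset, so there are no further candidate keys.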